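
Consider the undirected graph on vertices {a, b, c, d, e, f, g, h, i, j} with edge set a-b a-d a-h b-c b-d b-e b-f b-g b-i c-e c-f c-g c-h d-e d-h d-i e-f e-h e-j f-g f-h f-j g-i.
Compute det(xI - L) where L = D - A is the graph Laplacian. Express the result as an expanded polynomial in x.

Each diagonal entry of L is the vertex degree and each off-diagonal entry is -1 where an edge is present, 0 otherwise; in the order [a, b, c, d, e, f, g, h, i, j] the diagonal is [3, 7, 5, 5, 6, 6, 4, 5, 3, 2]. L has integer entries, so p(x) = det(xI - L) has integer coefficients. Expanding the determinant yields x^10 - 46x^9 + 918x^8 - 10408x^7 + 73688x^6 - 336856x^5 + 991045x^4 - 1803156x^3 + 1834431x^2 - 792160x. The constant term is 0 because L is singular (the all-ones vector lies in its kernel). The eigenvalues sum to 46, which equals trace(L) = 2|E|.

x^10 - 46x^9 + 918x^8 - 10408x^7 + 73688x^6 - 336856x^5 + 991045x^4 - 1803156x^3 + 1834431x^2 - 792160x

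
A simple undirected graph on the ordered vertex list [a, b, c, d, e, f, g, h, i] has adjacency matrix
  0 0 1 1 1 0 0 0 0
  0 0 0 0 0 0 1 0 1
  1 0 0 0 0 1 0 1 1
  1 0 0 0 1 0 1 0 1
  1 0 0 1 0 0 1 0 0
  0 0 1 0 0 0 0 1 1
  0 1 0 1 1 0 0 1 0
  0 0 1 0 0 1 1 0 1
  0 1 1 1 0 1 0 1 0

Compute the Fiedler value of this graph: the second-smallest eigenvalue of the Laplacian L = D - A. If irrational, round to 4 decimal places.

1.3846

Reading degrees in the order [a, b, c, d, e, f, g, h, i] gives [3, 2, 4, 4, 3, 3, 4, 4, 5]; set D = diag(3, 2, 4, 4, 3, 3, 4, 4, 5) and form L = D - A. Computing the eigenvalues of L and sorting gives [0, 1.3846, 1.6594, 3.1906, 4.1419, 4.3346, 5, 5.5544, 6.7345]. The Fiedler value lambda_2 = 1.3846 is strictly positive, so the graph is connected. There is one zero in the spectrum, matching the 1 component.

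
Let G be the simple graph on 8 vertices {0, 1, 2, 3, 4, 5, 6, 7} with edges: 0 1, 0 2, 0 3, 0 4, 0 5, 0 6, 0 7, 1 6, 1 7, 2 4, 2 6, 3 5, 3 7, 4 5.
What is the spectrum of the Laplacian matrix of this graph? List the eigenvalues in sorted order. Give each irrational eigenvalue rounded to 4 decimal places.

[0, 1.7530, 1.7530, 3.4450, 3.4450, 4.8019, 4.8019, 8]

Reading degrees in the order [0, 1, 2, 3, 4, 5, 6, 7] gives [7, 3, 3, 3, 3, 3, 3, 3]; set D = diag(7, 3, 3, 3, 3, 3, 3, 3) and form L = D - A. Diagonalising L (or applying a numerical eigensolver to the 8x8 matrix) gives the spectrum above. The single zero eigenvalue shows the graph is connected. There is one zero in the spectrum, matching the 1 component.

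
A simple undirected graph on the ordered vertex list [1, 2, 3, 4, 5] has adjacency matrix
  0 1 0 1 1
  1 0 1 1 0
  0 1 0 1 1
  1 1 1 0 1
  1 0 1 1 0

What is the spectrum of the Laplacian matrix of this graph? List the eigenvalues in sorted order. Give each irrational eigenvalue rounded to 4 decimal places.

With the vertex order [1, 2, 3, 4, 5], the degrees are [3, 3, 3, 4, 3], giving D = diag(3, 3, 3, 4, 3) and L = D - A. Diagonalising L (or applying a numerical eigensolver to the 5x5 matrix) gives the spectrum above. The largest eigenvalue, 5, is at most the vertex count 5. By the matrix-tree theorem the graph has (1/5) * product of the nonzero eigenvalues = 45 spanning trees.

[0, 3, 3, 5, 5]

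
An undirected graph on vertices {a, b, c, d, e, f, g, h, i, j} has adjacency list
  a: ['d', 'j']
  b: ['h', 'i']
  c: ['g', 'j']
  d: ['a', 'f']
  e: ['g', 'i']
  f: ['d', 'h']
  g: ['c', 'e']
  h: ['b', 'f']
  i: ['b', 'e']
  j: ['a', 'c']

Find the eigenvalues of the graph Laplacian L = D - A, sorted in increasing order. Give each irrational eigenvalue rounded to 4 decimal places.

[0, 0.3820, 0.3820, 1.3820, 1.3820, 2.6180, 2.6180, 3.6180, 3.6180, 4]

With the vertex order [a, b, c, d, e, f, g, h, i, j], the degrees are [2, 2, 2, 2, 2, 2, 2, 2, 2, 2], giving D = diag(2, 2, 2, 2, 2, 2, 2, 2, 2, 2) and L = D - A. L is symmetric positive semidefinite, so every eigenvalue is real and nonnegative. The single zero eigenvalue shows the graph is connected. There is one zero in the spectrum, matching the 1 component.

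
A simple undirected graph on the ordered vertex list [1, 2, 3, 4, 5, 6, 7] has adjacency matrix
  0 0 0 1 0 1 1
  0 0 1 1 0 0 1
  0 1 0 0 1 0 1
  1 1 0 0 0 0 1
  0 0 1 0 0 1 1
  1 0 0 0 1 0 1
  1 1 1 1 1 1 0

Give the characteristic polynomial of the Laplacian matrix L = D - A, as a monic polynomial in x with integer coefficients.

With the vertex order [1, 2, 3, 4, 5, 6, 7], the degrees are [3, 3, 3, 3, 3, 3, 6], giving D = diag(3, 3, 3, 3, 3, 3, 6) and L = D - A. The eigenvalues of L are [0, 2, 2, 4, 4, 5, 7]; the characteristic polynomial is the product of (x - lambda_i), which multiplies out to x^7 - 24x^6 + 231x^5 - 1140x^4 + 3036x^3 - 4128x^2 + 2240x. The constant term is 0 because L is singular (the all-ones vector lies in its kernel). By the matrix-tree theorem the graph has (1/7) * product of the nonzero eigenvalues = 320 spanning trees.

x^7 - 24x^6 + 231x^5 - 1140x^4 + 3036x^3 - 4128x^2 + 2240x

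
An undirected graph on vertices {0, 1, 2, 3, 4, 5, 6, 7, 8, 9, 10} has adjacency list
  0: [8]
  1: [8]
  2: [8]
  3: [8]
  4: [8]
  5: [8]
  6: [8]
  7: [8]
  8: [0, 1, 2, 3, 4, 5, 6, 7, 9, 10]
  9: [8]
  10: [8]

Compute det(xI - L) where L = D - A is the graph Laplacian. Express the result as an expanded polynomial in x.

x^11 - 20x^10 + 135x^9 - 480x^8 + 1050x^7 - 1512x^6 + 1470x^5 - 960x^4 + 405x^3 - 100x^2 + 11x

With the vertex order [0, 1, 2, 3, 4, 5, 6, 7, 8, 9, 10], the degrees are [1, 1, 1, 1, 1, 1, 1, 1, 10, 1, 1], giving D = diag(1, 1, 1, 1, 1, 1, 1, 1, 10, 1, 1) and L = D - A. The eigenvalues of L are [0, 1, 1, 1, 1, 1, 1, 1, 1, 1, 11]; the characteristic polynomial is the product of (x - lambda_i), which multiplies out to x^11 - 20x^10 + 135x^9 - 480x^8 + 1050x^7 - 1512x^6 + 1470x^5 - 960x^4 + 405x^3 - 100x^2 + 11x. Since p(0) = det(-L) = 0, x divides p(x). The largest eigenvalue, 11, is at most the vertex count 11.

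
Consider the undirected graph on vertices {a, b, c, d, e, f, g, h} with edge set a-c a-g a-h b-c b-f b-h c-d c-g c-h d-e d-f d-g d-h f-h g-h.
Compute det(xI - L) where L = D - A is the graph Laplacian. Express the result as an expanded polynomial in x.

With the vertex order [a, b, c, d, e, f, g, h], the degrees are [3, 3, 5, 5, 1, 3, 4, 6], giving D = diag(3, 3, 5, 5, 1, 3, 4, 6) and L = D - A. Computing det(xI - L) by cofactor expansion (or equivalently via sum-over-permutations) gives x^8 - 30x^7 + 370x^6 - 2414x^5 + 8909x^4 - 18334x^3 + 19049x^2 - 7424x. The coefficient of x^7 equals -trace(L) = -30, matching the sum of degrees. There is one zero in the spectrum, matching the 1 component. The largest eigenvalue, 7.0659, is at most the vertex count 8.

x^8 - 30x^7 + 370x^6 - 2414x^5 + 8909x^4 - 18334x^3 + 19049x^2 - 7424x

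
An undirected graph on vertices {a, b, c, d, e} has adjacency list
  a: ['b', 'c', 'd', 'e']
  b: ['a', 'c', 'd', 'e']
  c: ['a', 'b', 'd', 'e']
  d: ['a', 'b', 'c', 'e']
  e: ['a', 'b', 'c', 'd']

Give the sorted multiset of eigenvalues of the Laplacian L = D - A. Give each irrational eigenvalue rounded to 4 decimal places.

With the vertex order [a, b, c, d, e], the degrees are [4, 4, 4, 4, 4], giving D = diag(4, 4, 4, 4, 4) and L = D - A. The multiplicity of 0 as a Laplacian eigenvalue equals the number of connected components. The largest eigenvalue, 5, is at most the vertex count 5.

[0, 5, 5, 5, 5]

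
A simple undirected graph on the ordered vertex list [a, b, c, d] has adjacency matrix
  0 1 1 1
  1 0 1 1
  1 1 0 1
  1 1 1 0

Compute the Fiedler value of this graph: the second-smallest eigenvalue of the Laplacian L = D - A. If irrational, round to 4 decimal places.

Each diagonal entry of L is the vertex degree and each off-diagonal entry is -1 where an edge is present, 0 otherwise; in the order [a, b, c, d] the diagonal is [3, 3, 3, 3]. The sorted Laplacian eigenvalues are [0, 4, 4, 4]; the algebraic connectivity is the second entry, 4. The eigenvalues sum to 12, which equals trace(L) = 2|E|. The largest eigenvalue, 4, is at most the vertex count 4.

4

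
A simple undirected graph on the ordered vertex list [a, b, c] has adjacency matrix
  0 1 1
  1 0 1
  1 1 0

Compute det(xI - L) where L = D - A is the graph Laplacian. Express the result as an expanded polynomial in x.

x^3 - 6x^2 + 9x

With the vertex order [a, b, c], the degrees are [2, 2, 2], giving D = diag(2, 2, 2) and L = D - A. The eigenvalues of L are [0, 3, 3]; the characteristic polynomial is the product of (x - lambda_i), which multiplies out to x^3 - 6x^2 + 9x. Since p(0) = det(-L) = 0, x divides p(x).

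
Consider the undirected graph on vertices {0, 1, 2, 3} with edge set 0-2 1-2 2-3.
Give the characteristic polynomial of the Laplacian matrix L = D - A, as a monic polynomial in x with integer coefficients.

x^4 - 6x^3 + 9x^2 - 4x

Each diagonal entry of L is the vertex degree and each off-diagonal entry is -1 where an edge is present, 0 otherwise; in the order [0, 1, 2, 3] the diagonal is [1, 1, 3, 1]. L has integer entries, so p(x) = det(xI - L) has integer coefficients. Expanding the determinant yields x^4 - 6x^3 + 9x^2 - 4x. The constant term is 0 because L is singular (the all-ones vector lies in its kernel). By the matrix-tree theorem the graph has (1/4) * product of the nonzero eigenvalues = 1 spanning tree.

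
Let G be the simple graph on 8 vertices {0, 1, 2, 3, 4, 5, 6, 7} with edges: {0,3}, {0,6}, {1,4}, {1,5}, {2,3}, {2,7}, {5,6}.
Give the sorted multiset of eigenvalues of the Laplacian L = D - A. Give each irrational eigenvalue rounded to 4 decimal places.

[0, 0.1522, 0.5858, 1.2346, 2, 2.7654, 3.4142, 3.8478]

With the vertex order [0, 1, 2, 3, 4, 5, 6, 7], the degrees are [2, 2, 2, 2, 1, 2, 2, 1], giving D = diag(2, 2, 2, 2, 1, 2, 2, 1) and L = D - A. L is symmetric positive semidefinite, so every eigenvalue is real and nonnegative. The eigenvalues sum to 14, which equals trace(L) = 2|E|.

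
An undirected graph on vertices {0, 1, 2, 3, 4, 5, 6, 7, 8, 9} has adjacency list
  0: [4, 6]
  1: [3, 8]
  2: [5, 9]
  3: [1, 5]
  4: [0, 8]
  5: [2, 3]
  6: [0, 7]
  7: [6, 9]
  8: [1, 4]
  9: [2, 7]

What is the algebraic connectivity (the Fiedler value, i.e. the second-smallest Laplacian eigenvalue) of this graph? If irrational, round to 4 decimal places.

0.3820

With the vertex order [0, 1, 2, 3, 4, 5, 6, 7, 8, 9], the degrees are [2, 2, 2, 2, 2, 2, 2, 2, 2, 2], giving D = diag(2, 2, 2, 2, 2, 2, 2, 2, 2, 2) and L = D - A. The sorted Laplacian eigenvalues are [0, 0.3820, 0.3820, 1.3820, 1.3820, 2.6180, 2.6180, 3.6180, 3.6180, 4]; the algebraic connectivity is the second entry, 0.3820. There is one zero in the spectrum, matching the 1 component.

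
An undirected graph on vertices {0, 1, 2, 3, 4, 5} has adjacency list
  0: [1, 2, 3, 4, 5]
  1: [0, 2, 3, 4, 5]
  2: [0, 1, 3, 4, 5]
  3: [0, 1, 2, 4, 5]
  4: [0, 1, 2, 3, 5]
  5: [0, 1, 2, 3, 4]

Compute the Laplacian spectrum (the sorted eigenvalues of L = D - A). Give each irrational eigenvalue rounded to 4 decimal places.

[0, 6, 6, 6, 6, 6]

With the vertex order [0, 1, 2, 3, 4, 5], the degrees are [5, 5, 5, 5, 5, 5], giving D = diag(5, 5, 5, 5, 5, 5) and L = D - A. Diagonalising L (or applying a numerical eigensolver to the 6x6 matrix) gives the spectrum above. There is one zero in the spectrum, matching the 1 component. The eigenvalues sum to 30, which equals trace(L) = 2|E|.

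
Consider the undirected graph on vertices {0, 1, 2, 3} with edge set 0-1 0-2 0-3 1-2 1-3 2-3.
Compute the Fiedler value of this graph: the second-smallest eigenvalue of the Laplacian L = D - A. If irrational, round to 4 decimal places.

4

Each diagonal entry of L is the vertex degree and each off-diagonal entry is -1 where an edge is present, 0 otherwise; in the order [0, 1, 2, 3] the diagonal is [3, 3, 3, 3]. Computing the eigenvalues of L and sorting gives [0, 4, 4, 4]. The Fiedler value lambda_2 = 4 is strictly positive, so the graph is connected. The eigenvalues sum to 12, which equals trace(L) = 2|E|. By the matrix-tree theorem the graph has (1/4) * product of the nonzero eigenvalues = 16 spanning trees.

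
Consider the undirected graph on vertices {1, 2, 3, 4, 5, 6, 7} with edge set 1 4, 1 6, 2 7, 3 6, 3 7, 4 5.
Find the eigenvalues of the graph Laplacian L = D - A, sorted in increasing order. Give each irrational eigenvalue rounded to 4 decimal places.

Each diagonal entry of L is the vertex degree and each off-diagonal entry is -1 where an edge is present, 0 otherwise; in the order [1, 2, 3, 4, 5, 6, 7] the diagonal is [2, 1, 2, 2, 1, 2, 2]. The multiplicity of 0 as a Laplacian eigenvalue equals the number of connected components. By the matrix-tree theorem the graph has (1/7) * product of the nonzero eigenvalues = 1 spanning tree.

[0, 0.1981, 0.7530, 1.5550, 2.4450, 3.2470, 3.8019]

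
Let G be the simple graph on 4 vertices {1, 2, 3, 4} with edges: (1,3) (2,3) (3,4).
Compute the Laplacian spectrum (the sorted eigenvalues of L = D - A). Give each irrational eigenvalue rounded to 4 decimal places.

[0, 1, 1, 4]

Reading degrees in the order [1, 2, 3, 4] gives [1, 1, 3, 1]; set D = diag(1, 1, 3, 1) and form L = D - A. The multiplicity of 0 as a Laplacian eigenvalue equals the number of connected components. The single zero eigenvalue shows the graph is connected. There is one zero in the spectrum, matching the 1 component. The eigenvalues sum to 6, which equals trace(L) = 2|E|.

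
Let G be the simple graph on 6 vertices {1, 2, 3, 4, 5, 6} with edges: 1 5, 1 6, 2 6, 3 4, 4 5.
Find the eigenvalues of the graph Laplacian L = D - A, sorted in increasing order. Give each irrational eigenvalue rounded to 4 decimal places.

[0, 0.2679, 1, 2, 3, 3.7321]

Each diagonal entry of L is the vertex degree and each off-diagonal entry is -1 where an edge is present, 0 otherwise; in the order [1, 2, 3, 4, 5, 6] the diagonal is [2, 1, 1, 2, 2, 2]. L is symmetric positive semidefinite, so every eigenvalue is real and nonnegative. The single zero eigenvalue shows the graph is connected. The largest eigenvalue, 3.7321, is at most the vertex count 6.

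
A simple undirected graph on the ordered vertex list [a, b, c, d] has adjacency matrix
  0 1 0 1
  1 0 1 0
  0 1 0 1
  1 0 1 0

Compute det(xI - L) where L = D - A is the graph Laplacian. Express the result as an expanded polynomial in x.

Each diagonal entry of L is the vertex degree and each off-diagonal entry is -1 where an edge is present, 0 otherwise; in the order [a, b, c, d] the diagonal is [2, 2, 2, 2]. L has integer entries, so p(x) = det(xI - L) has integer coefficients. Expanding the determinant yields x^4 - 8x^3 + 20x^2 - 16x. Since p(0) = det(-L) = 0, x divides p(x). By the matrix-tree theorem the graph has (1/4) * product of the nonzero eigenvalues = 4 spanning trees.

x^4 - 8x^3 + 20x^2 - 16x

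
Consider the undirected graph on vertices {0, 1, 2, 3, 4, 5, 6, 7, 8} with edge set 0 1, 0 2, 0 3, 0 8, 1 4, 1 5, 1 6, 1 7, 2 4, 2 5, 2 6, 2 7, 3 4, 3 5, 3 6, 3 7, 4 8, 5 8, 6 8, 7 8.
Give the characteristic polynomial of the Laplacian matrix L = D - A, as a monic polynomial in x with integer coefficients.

x^9 - 40x^8 + 690x^7 - 6720x^6 + 40485x^5 - 154704x^4 + 366560x^3 - 492800x^2 + 288000x

Reading degrees in the order [0, 1, 2, 3, 4, 5, 6, 7, 8] gives [4, 5, 5, 5, 4, 4, 4, 4, 5]; set D = diag(4, 5, 5, 5, 4, 4, 4, 4, 5) and form L = D - A. The eigenvalues of L are [0, 4, 4, 4, 4, 5, 5, 5, 9]; the characteristic polynomial is the product of (x - lambda_i), which multiplies out to x^9 - 40x^8 + 690x^7 - 6720x^6 + 40485x^5 - 154704x^4 + 366560x^3 - 492800x^2 + 288000x. The coefficient of x^8 equals -trace(L) = -40, matching the sum of degrees. By the matrix-tree theorem the graph has (1/9) * product of the nonzero eigenvalues = 32000 spanning trees. There is one zero in the spectrum, matching the 1 component.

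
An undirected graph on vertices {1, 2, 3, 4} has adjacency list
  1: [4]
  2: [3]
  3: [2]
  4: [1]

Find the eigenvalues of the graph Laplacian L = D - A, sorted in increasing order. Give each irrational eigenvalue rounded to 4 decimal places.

[0, 0, 2, 2]

Reading degrees in the order [1, 2, 3, 4] gives [1, 1, 1, 1]; set D = diag(1, 1, 1, 1) and form L = D - A. The multiplicity of 0 as a Laplacian eigenvalue equals the number of connected components. The 2 zero eigenvalues correspond to the 2 connected components. The largest eigenvalue, 2, is at most the vertex count 4.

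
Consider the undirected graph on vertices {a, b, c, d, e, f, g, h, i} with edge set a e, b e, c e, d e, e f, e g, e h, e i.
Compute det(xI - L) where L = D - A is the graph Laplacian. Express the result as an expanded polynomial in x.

Reading degrees in the order [a, b, c, d, e, f, g, h, i] gives [1, 1, 1, 1, 8, 1, 1, 1, 1]; set D = diag(1, 1, 1, 1, 8, 1, 1, 1, 1) and form L = D - A. L has integer entries, so p(x) = det(xI - L) has integer coefficients. Expanding the determinant yields x^9 - 16x^8 + 84x^7 - 224x^6 + 350x^5 - 336x^4 + 196x^3 - 64x^2 + 9x. The coefficient of x^8 equals -trace(L) = -16, matching the sum of degrees.

x^9 - 16x^8 + 84x^7 - 224x^6 + 350x^5 - 336x^4 + 196x^3 - 64x^2 + 9x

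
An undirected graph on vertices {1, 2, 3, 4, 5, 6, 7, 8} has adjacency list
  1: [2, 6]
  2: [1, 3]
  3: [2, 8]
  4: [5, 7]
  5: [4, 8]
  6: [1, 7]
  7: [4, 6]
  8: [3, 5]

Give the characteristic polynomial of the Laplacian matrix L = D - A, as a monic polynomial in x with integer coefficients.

x^8 - 16x^7 + 104x^6 - 352x^5 + 660x^4 - 672x^3 + 336x^2 - 64x

With the vertex order [1, 2, 3, 4, 5, 6, 7, 8], the degrees are [2, 2, 2, 2, 2, 2, 2, 2], giving D = diag(2, 2, 2, 2, 2, 2, 2, 2) and L = D - A. Computing det(xI - L) by cofactor expansion (or equivalently via sum-over-permutations) gives x^8 - 16x^7 + 104x^6 - 352x^5 + 660x^4 - 672x^3 + 336x^2 - 64x. The coefficient of x^7 equals -trace(L) = -16, matching the sum of degrees.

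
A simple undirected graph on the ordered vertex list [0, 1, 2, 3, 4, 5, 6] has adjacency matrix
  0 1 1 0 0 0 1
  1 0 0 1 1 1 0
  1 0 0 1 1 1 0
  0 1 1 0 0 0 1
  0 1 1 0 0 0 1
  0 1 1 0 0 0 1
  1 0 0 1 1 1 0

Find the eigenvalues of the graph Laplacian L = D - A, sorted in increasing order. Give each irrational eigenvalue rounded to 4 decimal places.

[0, 3, 3, 3, 4, 4, 7]

Each diagonal entry of L is the vertex degree and each off-diagonal entry is -1 where an edge is present, 0 otherwise; in the order [0, 1, 2, 3, 4, 5, 6] the diagonal is [3, 4, 4, 3, 3, 3, 4]. L is symmetric positive semidefinite, so every eigenvalue is real and nonnegative. The single zero eigenvalue shows the graph is connected.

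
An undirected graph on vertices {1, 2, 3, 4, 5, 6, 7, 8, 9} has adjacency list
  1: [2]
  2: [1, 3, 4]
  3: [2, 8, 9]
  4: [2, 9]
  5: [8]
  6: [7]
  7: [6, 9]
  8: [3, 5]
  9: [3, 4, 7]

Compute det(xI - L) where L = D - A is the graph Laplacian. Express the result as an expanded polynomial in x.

With the vertex order [1, 2, 3, 4, 5, 6, 7, 8, 9], the degrees are [1, 3, 3, 2, 1, 1, 2, 2, 3], giving D = diag(1, 3, 3, 2, 1, 1, 2, 2, 3) and L = D - A. L has integer entries, so p(x) = det(xI - L) has integer coefficients. Expanding the determinant yields x^9 - 18x^8 + 132x^7 - 510x^6 + 1119x^5 - 1398x^4 + 943x^3 - 304x^2 + 36x. Since p(0) = det(-L) = 0, x divides p(x). There is one zero in the spectrum, matching the 1 component. The largest eigenvalue, 5.0935, is at most the vertex count 9.

x^9 - 18x^8 + 132x^7 - 510x^6 + 1119x^5 - 1398x^4 + 943x^3 - 304x^2 + 36x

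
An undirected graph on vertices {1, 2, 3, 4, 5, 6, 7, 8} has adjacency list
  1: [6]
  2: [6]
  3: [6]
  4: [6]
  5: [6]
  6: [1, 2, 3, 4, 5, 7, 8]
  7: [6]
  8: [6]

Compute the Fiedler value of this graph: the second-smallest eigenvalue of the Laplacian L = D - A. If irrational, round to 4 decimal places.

1

With the vertex order [1, 2, 3, 4, 5, 6, 7, 8], the degrees are [1, 1, 1, 1, 1, 7, 1, 1], giving D = diag(1, 1, 1, 1, 1, 7, 1, 1) and L = D - A. Computing the eigenvalues of L and sorting gives [0, 1, 1, 1, 1, 1, 1, 8]. The Fiedler value lambda_2 = 1 is strictly positive, so the graph is connected.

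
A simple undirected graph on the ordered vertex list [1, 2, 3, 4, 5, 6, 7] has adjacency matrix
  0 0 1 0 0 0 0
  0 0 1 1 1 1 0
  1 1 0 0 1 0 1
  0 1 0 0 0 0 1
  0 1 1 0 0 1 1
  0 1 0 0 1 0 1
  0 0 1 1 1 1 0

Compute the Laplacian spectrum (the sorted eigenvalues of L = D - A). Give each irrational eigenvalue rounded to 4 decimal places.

[0, 0.8563, 2.0786, 3.6364, 4, 5.2589, 6.1698]

Each diagonal entry of L is the vertex degree and each off-diagonal entry is -1 where an edge is present, 0 otherwise; in the order [1, 2, 3, 4, 5, 6, 7] the diagonal is [1, 4, 4, 2, 4, 3, 4]. The multiplicity of 0 as a Laplacian eigenvalue equals the number of connected components. The single zero eigenvalue shows the graph is connected. The eigenvalues sum to 22, which equals trace(L) = 2|E|.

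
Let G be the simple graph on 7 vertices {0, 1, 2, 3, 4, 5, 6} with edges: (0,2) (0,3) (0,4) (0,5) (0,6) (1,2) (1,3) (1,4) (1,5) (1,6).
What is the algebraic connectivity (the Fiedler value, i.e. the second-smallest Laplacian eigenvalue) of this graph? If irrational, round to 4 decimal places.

2

Reading degrees in the order [0, 1, 2, 3, 4, 5, 6] gives [5, 5, 2, 2, 2, 2, 2]; set D = diag(5, 5, 2, 2, 2, 2, 2) and form L = D - A. The smallest Laplacian eigenvalue is always 0. The next one, lambda_2 = 2, measures how hard the graph is to disconnect: larger values mean better connectivity. The eigenvalues sum to 20, which equals trace(L) = 2|E|.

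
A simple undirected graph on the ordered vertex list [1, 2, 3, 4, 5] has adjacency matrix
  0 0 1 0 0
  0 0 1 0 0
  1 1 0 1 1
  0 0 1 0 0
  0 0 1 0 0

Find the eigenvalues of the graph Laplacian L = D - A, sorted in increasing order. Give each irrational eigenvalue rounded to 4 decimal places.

Reading degrees in the order [1, 2, 3, 4, 5] gives [1, 1, 4, 1, 1]; set D = diag(1, 1, 4, 1, 1) and form L = D - A. The multiplicity of 0 as a Laplacian eigenvalue equals the number of connected components. The single zero eigenvalue shows the graph is connected. The eigenvalues sum to 8, which equals trace(L) = 2|E|.

[0, 1, 1, 1, 5]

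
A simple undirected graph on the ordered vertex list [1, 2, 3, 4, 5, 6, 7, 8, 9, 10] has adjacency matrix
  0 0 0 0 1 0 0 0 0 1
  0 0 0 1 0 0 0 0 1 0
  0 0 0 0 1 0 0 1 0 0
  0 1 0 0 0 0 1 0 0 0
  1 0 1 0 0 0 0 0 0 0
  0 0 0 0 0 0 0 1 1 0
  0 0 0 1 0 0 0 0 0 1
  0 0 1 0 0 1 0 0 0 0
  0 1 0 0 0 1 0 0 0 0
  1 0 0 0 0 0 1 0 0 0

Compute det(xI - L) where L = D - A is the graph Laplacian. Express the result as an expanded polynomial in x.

x^10 - 20x^9 + 170x^8 - 800x^7 + 2275x^6 - 4004x^5 + 4290x^4 - 2640x^3 + 825x^2 - 100x

Reading degrees in the order [1, 2, 3, 4, 5, 6, 7, 8, 9, 10] gives [2, 2, 2, 2, 2, 2, 2, 2, 2, 2]; set D = diag(2, 2, 2, 2, 2, 2, 2, 2, 2, 2) and form L = D - A. L has integer entries, so p(x) = det(xI - L) has integer coefficients. Expanding the determinant yields x^10 - 20x^9 + 170x^8 - 800x^7 + 2275x^6 - 4004x^5 + 4290x^4 - 2640x^3 + 825x^2 - 100x. The constant term is 0 because L is singular (the all-ones vector lies in its kernel). There is one zero in the spectrum, matching the 1 component.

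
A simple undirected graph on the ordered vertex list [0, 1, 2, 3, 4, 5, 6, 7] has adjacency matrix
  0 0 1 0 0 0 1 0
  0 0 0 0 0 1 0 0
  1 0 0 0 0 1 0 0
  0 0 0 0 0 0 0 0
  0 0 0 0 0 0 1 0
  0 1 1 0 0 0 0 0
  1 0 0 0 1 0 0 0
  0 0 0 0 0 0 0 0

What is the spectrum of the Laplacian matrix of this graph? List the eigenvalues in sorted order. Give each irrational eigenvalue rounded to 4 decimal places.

Reading degrees in the order [0, 1, 2, 3, 4, 5, 6, 7] gives [2, 1, 2, 0, 1, 2, 2, 0]; set D = diag(2, 1, 2, 0, 1, 2, 2, 0) and form L = D - A. Since every row of L sums to 0, the all-ones vector is in the kernel and 0 is an eigenvalue. The 3 zero eigenvalues correspond to the 3 connected components. The eigenvalues sum to 10, which equals trace(L) = 2|E|.

[0, 0, 0, 0.2679, 1, 2, 3, 3.7321]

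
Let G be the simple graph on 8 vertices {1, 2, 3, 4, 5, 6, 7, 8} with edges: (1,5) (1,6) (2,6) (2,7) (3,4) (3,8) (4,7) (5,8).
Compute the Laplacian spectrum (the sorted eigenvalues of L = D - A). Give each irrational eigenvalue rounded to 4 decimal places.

[0, 0.5858, 0.5858, 2, 2, 3.4142, 3.4142, 4]

Each diagonal entry of L is the vertex degree and each off-diagonal entry is -1 where an edge is present, 0 otherwise; in the order [1, 2, 3, 4, 5, 6, 7, 8] the diagonal is [2, 2, 2, 2, 2, 2, 2, 2]. The multiplicity of 0 as a Laplacian eigenvalue equals the number of connected components. By the matrix-tree theorem the graph has (1/8) * product of the nonzero eigenvalues = 8 spanning trees. The largest eigenvalue, 4, is at most the vertex count 8.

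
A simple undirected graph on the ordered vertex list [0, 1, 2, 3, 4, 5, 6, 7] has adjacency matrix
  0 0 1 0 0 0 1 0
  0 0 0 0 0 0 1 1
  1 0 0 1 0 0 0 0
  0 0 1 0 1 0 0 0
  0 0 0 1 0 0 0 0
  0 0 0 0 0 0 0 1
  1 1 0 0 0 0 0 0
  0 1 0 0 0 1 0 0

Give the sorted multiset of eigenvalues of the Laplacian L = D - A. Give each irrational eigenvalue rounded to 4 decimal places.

Each diagonal entry of L is the vertex degree and each off-diagonal entry is -1 where an edge is present, 0 otherwise; in the order [0, 1, 2, 3, 4, 5, 6, 7] the diagonal is [2, 2, 2, 2, 1, 1, 2, 2]. Diagonalising L (or applying a numerical eigensolver to the 8x8 matrix) gives the spectrum above.

[0, 0.1522, 0.5858, 1.2346, 2, 2.7654, 3.4142, 3.8478]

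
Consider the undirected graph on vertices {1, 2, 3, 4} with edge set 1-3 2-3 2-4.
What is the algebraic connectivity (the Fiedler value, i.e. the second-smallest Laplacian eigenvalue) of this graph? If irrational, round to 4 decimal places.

Reading degrees in the order [1, 2, 3, 4] gives [1, 2, 2, 1]; set D = diag(1, 2, 2, 1) and form L = D - A. The sorted Laplacian eigenvalues are [0, 0.5858, 2, 3.4142]; the algebraic connectivity is the second entry, 0.5858. By the matrix-tree theorem the graph has (1/4) * product of the nonzero eigenvalues = 1 spanning tree.

0.5858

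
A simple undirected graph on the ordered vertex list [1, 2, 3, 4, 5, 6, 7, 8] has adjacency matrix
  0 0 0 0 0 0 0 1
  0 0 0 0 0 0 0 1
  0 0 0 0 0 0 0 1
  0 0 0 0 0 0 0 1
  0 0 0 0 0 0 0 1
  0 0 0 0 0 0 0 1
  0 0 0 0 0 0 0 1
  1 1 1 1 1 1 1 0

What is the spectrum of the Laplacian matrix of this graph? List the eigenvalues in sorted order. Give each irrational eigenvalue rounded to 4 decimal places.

[0, 1, 1, 1, 1, 1, 1, 8]

Each diagonal entry of L is the vertex degree and each off-diagonal entry is -1 where an edge is present, 0 otherwise; in the order [1, 2, 3, 4, 5, 6, 7, 8] the diagonal is [1, 1, 1, 1, 1, 1, 1, 7]. L is symmetric positive semidefinite, so every eigenvalue is real and nonnegative. By the matrix-tree theorem the graph has (1/8) * product of the nonzero eigenvalues = 1 spanning tree.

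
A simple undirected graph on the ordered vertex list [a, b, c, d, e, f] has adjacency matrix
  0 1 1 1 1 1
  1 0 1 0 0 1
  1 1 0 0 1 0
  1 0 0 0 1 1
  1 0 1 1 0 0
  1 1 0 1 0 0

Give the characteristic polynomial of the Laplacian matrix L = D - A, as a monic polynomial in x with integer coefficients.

Reading degrees in the order [a, b, c, d, e, f] gives [5, 3, 3, 3, 3, 3]; set D = diag(5, 3, 3, 3, 3, 3) and form L = D - A. L has integer entries, so p(x) = det(xI - L) has integer coefficients. Expanding the determinant yields x^6 - 20x^5 + 155x^4 - 580x^3 + 1045x^2 - 726x. The constant term is 0 because L is singular (the all-ones vector lies in its kernel). The eigenvalues sum to 20, which equals trace(L) = 2|E|. There is one zero in the spectrum, matching the 1 component.

x^6 - 20x^5 + 155x^4 - 580x^3 + 1045x^2 - 726x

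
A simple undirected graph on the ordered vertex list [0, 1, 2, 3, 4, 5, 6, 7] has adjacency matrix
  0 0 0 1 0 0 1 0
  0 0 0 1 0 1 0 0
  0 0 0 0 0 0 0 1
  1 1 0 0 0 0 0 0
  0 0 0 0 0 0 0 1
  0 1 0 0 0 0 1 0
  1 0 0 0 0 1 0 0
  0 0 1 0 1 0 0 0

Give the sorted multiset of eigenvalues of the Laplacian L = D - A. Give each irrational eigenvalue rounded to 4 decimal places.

[0, 0, 1, 1.3820, 1.3820, 3, 3.6180, 3.6180]

Each diagonal entry of L is the vertex degree and each off-diagonal entry is -1 where an edge is present, 0 otherwise; in the order [0, 1, 2, 3, 4, 5, 6, 7] the diagonal is [2, 2, 1, 2, 1, 2, 2, 2]. L is symmetric positive semidefinite, so every eigenvalue is real and nonnegative. The 2 zero eigenvalues correspond to the 2 connected components. The largest eigenvalue, 3.6180, is at most the vertex count 8.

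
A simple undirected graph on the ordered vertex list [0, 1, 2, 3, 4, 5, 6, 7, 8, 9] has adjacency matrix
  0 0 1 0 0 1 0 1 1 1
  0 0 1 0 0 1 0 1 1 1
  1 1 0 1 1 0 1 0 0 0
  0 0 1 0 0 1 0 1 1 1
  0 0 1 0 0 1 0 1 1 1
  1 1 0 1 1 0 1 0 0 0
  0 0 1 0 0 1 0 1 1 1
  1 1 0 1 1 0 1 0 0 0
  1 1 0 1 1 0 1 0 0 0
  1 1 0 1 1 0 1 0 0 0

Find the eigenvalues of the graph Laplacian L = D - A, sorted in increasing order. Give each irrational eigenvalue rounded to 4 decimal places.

[0, 5, 5, 5, 5, 5, 5, 5, 5, 10]

With the vertex order [0, 1, 2, 3, 4, 5, 6, 7, 8, 9], the degrees are [5, 5, 5, 5, 5, 5, 5, 5, 5, 5], giving D = diag(5, 5, 5, 5, 5, 5, 5, 5, 5, 5) and L = D - A. The multiplicity of 0 as a Laplacian eigenvalue equals the number of connected components. The single zero eigenvalue shows the graph is connected. The largest eigenvalue, 10, is at most the vertex count 10.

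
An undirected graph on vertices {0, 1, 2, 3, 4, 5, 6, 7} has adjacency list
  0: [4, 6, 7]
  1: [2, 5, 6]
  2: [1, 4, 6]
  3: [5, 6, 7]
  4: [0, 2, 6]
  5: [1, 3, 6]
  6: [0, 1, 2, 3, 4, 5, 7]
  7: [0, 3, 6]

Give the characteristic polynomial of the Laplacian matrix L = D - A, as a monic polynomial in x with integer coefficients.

With the vertex order [0, 1, 2, 3, 4, 5, 6, 7], the degrees are [3, 3, 3, 3, 3, 3, 7, 3], giving D = diag(3, 3, 3, 3, 3, 3, 7, 3) and L = D - A. Computing det(xI - L) by cofactor expansion (or equivalently via sum-over-permutations) gives x^8 - 28x^7 + 322x^6 - 1974x^5 + 6965x^4 - 14126x^3 + 15225x^2 - 6728x. Since p(0) = det(-L) = 0, x divides p(x). There is one zero in the spectrum, matching the 1 component. The largest eigenvalue, 8, is at most the vertex count 8.

x^8 - 28x^7 + 322x^6 - 1974x^5 + 6965x^4 - 14126x^3 + 15225x^2 - 6728x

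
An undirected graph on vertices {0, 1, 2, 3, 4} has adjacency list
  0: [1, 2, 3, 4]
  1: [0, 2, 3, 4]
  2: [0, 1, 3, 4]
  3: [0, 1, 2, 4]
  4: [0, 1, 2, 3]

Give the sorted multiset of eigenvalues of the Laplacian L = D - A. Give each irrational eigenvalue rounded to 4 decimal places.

[0, 5, 5, 5, 5]

Reading degrees in the order [0, 1, 2, 3, 4] gives [4, 4, 4, 4, 4]; set D = diag(4, 4, 4, 4, 4) and form L = D - A. The multiplicity of 0 as a Laplacian eigenvalue equals the number of connected components. The single zero eigenvalue shows the graph is connected. By the matrix-tree theorem the graph has (1/5) * product of the nonzero eigenvalues = 125 spanning trees.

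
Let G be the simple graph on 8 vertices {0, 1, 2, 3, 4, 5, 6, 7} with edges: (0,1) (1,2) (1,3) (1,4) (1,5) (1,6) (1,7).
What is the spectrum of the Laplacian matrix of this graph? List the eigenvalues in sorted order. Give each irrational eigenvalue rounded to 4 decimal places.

[0, 1, 1, 1, 1, 1, 1, 8]

With the vertex order [0, 1, 2, 3, 4, 5, 6, 7], the degrees are [1, 7, 1, 1, 1, 1, 1, 1], giving D = diag(1, 7, 1, 1, 1, 1, 1, 1) and L = D - A. The multiplicity of 0 as a Laplacian eigenvalue equals the number of connected components. The largest eigenvalue, 8, is at most the vertex count 8.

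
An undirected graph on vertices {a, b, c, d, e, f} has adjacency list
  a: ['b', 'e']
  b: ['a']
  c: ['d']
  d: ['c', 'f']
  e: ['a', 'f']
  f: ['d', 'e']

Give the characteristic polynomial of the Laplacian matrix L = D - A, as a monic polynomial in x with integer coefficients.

Reading degrees in the order [a, b, c, d, e, f] gives [2, 1, 1, 2, 2, 2]; set D = diag(2, 1, 1, 2, 2, 2) and form L = D - A. Computing det(xI - L) by cofactor expansion (or equivalently via sum-over-permutations) gives x^6 - 10x^5 + 36x^4 - 56x^3 + 35x^2 - 6x. The constant term is 0 because L is singular (the all-ones vector lies in its kernel). There is one zero in the spectrum, matching the 1 component.

x^6 - 10x^5 + 36x^4 - 56x^3 + 35x^2 - 6x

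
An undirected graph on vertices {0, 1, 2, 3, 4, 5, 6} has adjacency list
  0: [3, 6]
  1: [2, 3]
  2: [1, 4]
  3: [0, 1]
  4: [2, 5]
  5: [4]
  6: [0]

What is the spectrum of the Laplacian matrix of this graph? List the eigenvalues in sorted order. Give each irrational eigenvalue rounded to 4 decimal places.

Reading degrees in the order [0, 1, 2, 3, 4, 5, 6] gives [2, 2, 2, 2, 2, 1, 1]; set D = diag(2, 2, 2, 2, 2, 1, 1) and form L = D - A. Diagonalising L (or applying a numerical eigensolver to the 7x7 matrix) gives the spectrum above. The single zero eigenvalue shows the graph is connected. The largest eigenvalue, 3.8019, is at most the vertex count 7.

[0, 0.1981, 0.7530, 1.5550, 2.4450, 3.2470, 3.8019]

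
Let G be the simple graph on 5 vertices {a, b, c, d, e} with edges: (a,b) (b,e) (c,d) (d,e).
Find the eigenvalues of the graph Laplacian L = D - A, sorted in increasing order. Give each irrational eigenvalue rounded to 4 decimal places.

With the vertex order [a, b, c, d, e], the degrees are [1, 2, 1, 2, 2], giving D = diag(1, 2, 1, 2, 2) and L = D - A. Since every row of L sums to 0, the all-ones vector is in the kernel and 0 is an eigenvalue. The single zero eigenvalue shows the graph is connected. The largest eigenvalue, 3.6180, is at most the vertex count 5.

[0, 0.3820, 1.3820, 2.6180, 3.6180]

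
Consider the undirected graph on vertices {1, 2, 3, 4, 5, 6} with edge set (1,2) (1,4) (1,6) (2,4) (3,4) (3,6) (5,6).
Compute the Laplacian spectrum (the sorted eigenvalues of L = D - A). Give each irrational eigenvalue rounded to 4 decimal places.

[0, 0.7216, 1.6826, 3, 3.7046, 4.8912]

With the vertex order [1, 2, 3, 4, 5, 6], the degrees are [3, 2, 2, 3, 1, 3], giving D = diag(3, 2, 2, 3, 1, 3) and L = D - A. Since every row of L sums to 0, the all-ones vector is in the kernel and 0 is an eigenvalue. By the matrix-tree theorem the graph has (1/6) * product of the nonzero eigenvalues = 11 spanning trees.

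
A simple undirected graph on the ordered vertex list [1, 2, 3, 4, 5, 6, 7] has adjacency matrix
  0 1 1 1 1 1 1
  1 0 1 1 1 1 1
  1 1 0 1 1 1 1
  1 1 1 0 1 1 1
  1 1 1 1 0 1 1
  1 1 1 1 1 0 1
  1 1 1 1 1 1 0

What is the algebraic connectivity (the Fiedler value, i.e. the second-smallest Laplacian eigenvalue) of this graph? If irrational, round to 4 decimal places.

7

With the vertex order [1, 2, 3, 4, 5, 6, 7], the degrees are [6, 6, 6, 6, 6, 6, 6], giving D = diag(6, 6, 6, 6, 6, 6, 6) and L = D - A. The smallest Laplacian eigenvalue is always 0. The next one, lambda_2 = 7, measures how hard the graph is to disconnect: larger values mean better connectivity. The eigenvalues sum to 42, which equals trace(L) = 2|E|.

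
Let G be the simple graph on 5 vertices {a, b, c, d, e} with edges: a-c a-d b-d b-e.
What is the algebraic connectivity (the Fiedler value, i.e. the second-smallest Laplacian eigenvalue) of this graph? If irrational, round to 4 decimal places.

0.3820

Each diagonal entry of L is the vertex degree and each off-diagonal entry is -1 where an edge is present, 0 otherwise; in the order [a, b, c, d, e] the diagonal is [2, 2, 1, 2, 1]. The smallest Laplacian eigenvalue is always 0. The next one, lambda_2 = 0.3820, measures how hard the graph is to disconnect: larger values mean better connectivity. By the matrix-tree theorem the graph has (1/5) * product of the nonzero eigenvalues = 1 spanning tree.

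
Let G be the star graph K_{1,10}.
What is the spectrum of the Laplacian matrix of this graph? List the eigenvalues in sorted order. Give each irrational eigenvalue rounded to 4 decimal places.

The graph has 11 vertices and degree multiset [10, 1, 1, 1, 1, 1, 1, 1, 1, 1, 1]; D is the diagonal matrix of degrees and L = D - A. Since every row of L sums to 0, the all-ones vector is in the kernel and 0 is an eigenvalue. The single zero eigenvalue shows the graph is connected. The eigenvalues sum to 20, which equals trace(L) = 2|E|. The largest eigenvalue, 11, is at most the vertex count 11.

[0, 1, 1, 1, 1, 1, 1, 1, 1, 1, 11]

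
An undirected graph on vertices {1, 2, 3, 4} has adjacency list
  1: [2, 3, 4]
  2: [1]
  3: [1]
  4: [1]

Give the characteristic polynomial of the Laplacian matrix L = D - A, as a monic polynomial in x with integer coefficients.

Reading degrees in the order [1, 2, 3, 4] gives [3, 1, 1, 1]; set D = diag(3, 1, 1, 1) and form L = D - A. L has integer entries, so p(x) = det(xI - L) has integer coefficients. Expanding the determinant yields x^4 - 6x^3 + 9x^2 - 4x. Since p(0) = det(-L) = 0, x divides p(x). By the matrix-tree theorem the graph has (1/4) * product of the nonzero eigenvalues = 1 spanning tree.

x^4 - 6x^3 + 9x^2 - 4x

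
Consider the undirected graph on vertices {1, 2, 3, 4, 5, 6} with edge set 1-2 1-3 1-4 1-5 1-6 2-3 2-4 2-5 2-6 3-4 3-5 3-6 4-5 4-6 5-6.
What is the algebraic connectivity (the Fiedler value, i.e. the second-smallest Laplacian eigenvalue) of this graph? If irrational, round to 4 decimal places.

Reading degrees in the order [1, 2, 3, 4, 5, 6] gives [5, 5, 5, 5, 5, 5]; set D = diag(5, 5, 5, 5, 5, 5) and form L = D - A. The sorted Laplacian eigenvalues are [0, 6, 6, 6, 6, 6]; the algebraic connectivity is the second entry, 6. By the matrix-tree theorem the graph has (1/6) * product of the nonzero eigenvalues = 1296 spanning trees.

6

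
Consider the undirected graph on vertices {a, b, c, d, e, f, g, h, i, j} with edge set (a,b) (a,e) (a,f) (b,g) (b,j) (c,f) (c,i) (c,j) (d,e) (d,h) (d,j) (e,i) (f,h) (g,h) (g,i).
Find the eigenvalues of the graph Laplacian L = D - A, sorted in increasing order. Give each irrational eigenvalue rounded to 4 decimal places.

With the vertex order [a, b, c, d, e, f, g, h, i, j], the degrees are [3, 3, 3, 3, 3, 3, 3, 3, 3, 3], giving D = diag(3, 3, 3, 3, 3, 3, 3, 3, 3, 3) and L = D - A. Diagonalising L (or applying a numerical eigensolver to the 10x10 matrix) gives the spectrum above. By the matrix-tree theorem the graph has (1/10) * product of the nonzero eigenvalues = 2000 spanning trees.

[0, 2, 2, 2, 2, 2, 5, 5, 5, 5]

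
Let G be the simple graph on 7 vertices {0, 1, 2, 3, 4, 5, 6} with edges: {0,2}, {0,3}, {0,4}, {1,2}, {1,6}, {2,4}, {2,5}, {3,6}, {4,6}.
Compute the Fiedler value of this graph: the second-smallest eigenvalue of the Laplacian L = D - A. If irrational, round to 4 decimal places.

Reading degrees in the order [0, 1, 2, 3, 4, 5, 6] gives [3, 2, 4, 2, 3, 1, 3]; set D = diag(3, 2, 4, 2, 3, 1, 3) and form L = D - A. The smallest Laplacian eigenvalue is always 0. The next one, lambda_2 = 0.8244, measures how hard the graph is to disconnect: larger values mean better connectivity. The largest eigenvalue, 5.3640, is at most the vertex count 7.

0.8244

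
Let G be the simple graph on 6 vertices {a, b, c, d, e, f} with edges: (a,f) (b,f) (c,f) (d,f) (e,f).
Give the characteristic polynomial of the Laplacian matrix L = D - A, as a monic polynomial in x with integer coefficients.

x^6 - 10x^5 + 30x^4 - 40x^3 + 25x^2 - 6x

Reading degrees in the order [a, b, c, d, e, f] gives [1, 1, 1, 1, 1, 5]; set D = diag(1, 1, 1, 1, 1, 5) and form L = D - A. Computing det(xI - L) by cofactor expansion (or equivalently via sum-over-permutations) gives x^6 - 10x^5 + 30x^4 - 40x^3 + 25x^2 - 6x. The constant term is 0 because L is singular (the all-ones vector lies in its kernel). There is one zero in the spectrum, matching the 1 component.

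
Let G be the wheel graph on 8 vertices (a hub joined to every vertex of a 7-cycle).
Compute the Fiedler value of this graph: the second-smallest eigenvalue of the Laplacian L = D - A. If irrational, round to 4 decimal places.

The graph has 8 vertices and degree multiset [7, 3, 3, 3, 3, 3, 3, 3]; D is the diagonal matrix of degrees and L = D - A. The smallest Laplacian eigenvalue is always 0. The next one, lambda_2 = 1.7530, measures how hard the graph is to disconnect: larger values mean better connectivity. The eigenvalues sum to 28, which equals trace(L) = 2|E|.

1.7530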